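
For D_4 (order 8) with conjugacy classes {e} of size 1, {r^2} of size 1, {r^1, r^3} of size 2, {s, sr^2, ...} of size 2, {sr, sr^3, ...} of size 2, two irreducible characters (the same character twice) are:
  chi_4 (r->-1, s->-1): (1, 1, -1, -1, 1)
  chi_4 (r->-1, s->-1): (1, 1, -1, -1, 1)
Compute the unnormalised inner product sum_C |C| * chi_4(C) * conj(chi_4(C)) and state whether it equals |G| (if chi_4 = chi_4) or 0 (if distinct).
Sum = 8 = |G| = 8; so <chi_4, chi_4> = 1 (norm-1 confirms irreducibility).

Reasoning: Compute term by term over conjugacy classes (|C| * chi_4(C) * conj(chi_4(C))):
  1*(1)*conj(1) + 1*(1)*conj(1) + 2*(-1)*conj(-1) + 2*(-1)*conj(-1) + 2*(1)*conj(1)
  = (1) + (1) + (2) + (2) + (2)
  = 8.
Dividing by |G| = 8 gives 8/8 = 1, matching the row-orthogonality relation <chi_4, chi_4> = [chi_4 = chi_4].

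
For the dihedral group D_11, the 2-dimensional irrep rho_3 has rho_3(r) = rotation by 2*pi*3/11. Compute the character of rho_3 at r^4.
chi_{rho_3}(r^4) = 2*cos(2*pi*3*4/11) = 2*cos(24*pi/11)

Why: rho_3(r^4) is rotation by angle 2*pi*3*4/11, whose trace is 2*cos(2*pi*3*4/11) = 2*cos(24*pi/11).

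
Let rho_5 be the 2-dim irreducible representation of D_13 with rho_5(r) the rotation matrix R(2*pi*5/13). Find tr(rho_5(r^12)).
chi_{rho_5}(r^12) = 2*cos(2*pi*5*12/13) = -2*cos(3*pi/13)

Proof sketch: rho_5(r^12) is rotation by angle 2*pi*5*12/13, whose trace is 2*cos(2*pi*5*12/13) = -2*cos(3*pi/13).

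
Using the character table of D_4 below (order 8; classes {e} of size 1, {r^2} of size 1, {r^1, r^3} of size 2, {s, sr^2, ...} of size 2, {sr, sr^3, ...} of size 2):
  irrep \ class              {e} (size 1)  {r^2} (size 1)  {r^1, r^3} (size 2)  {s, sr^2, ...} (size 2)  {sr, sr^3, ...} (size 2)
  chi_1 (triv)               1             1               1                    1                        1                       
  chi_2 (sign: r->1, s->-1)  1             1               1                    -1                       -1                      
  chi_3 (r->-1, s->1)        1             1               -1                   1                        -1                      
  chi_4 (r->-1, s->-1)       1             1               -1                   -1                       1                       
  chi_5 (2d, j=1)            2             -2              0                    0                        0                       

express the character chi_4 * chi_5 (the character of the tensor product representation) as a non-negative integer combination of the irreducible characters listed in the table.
chi_4 tensor chi_5 = chi_5 (all other irreducibles have multiplicity 0).

The character of a tensor product is the pointwise product (chi_4 * chi_5)(C) = chi_4(C) * chi_5(C):
  {e}: (1)*(2), {r^2}: (1)*(-2), {r^1, r^3}: (-1)*(0), {s, sr^2, ...}: (-1)*(0), {sr, sr^3, ...}: (1)*(0)
so (chi_4 * chi_5) takes values
  {e} -> 2, {r^2} -> -2, {r^1, r^3} -> 0, {s, sr^2, ...} -> 0, {sr, sr^3, ...} -> 0.
Now take the inner product of this character with each irreducible chi from the table, <chi_4*chi_5, chi> = (1/8) sum_C |C| (chi_4*chi_5)(C) conj(chi(C)):
  <chi_4*chi_5, chi_1> = (1/8)[1*(2)*conj(1) + 1*(-2)*conj(1) + 2*(0)*conj(1) + 2*(0)*conj(1) + 2*(0)*conj(1)]
      = (1/8)[(2) + (-2) + (0) + (0) + (0)] = 0/8 = 0
  <chi_4*chi_5, chi_2> = (1/8)[1*(2)*conj(1) + 1*(-2)*conj(1) + 2*(0)*conj(1) + 2*(0)*conj(-1) + 2*(0)*conj(-1)]
      = (1/8)[(2) + (-2) + (0) + (0) + (0)] = 0/8 = 0
  <chi_4*chi_5, chi_3> = (1/8)[1*(2)*conj(1) + 1*(-2)*conj(1) + 2*(0)*conj(-1) + 2*(0)*conj(1) + 2*(0)*conj(-1)]
      = (1/8)[(2) + (-2) + (0) + (0) + (0)] = 0/8 = 0
  <chi_4*chi_5, chi_4> = (1/8)[1*(2)*conj(1) + 1*(-2)*conj(1) + 2*(0)*conj(-1) + 2*(0)*conj(-1) + 2*(0)*conj(1)]
      = (1/8)[(2) + (-2) + (0) + (0) + (0)] = 0/8 = 0
  <chi_4*chi_5, chi_5> = (1/8)[1*(2)*conj(2) + 1*(-2)*conj(-2) + 2*(0)*conj(0) + 2*(0)*conj(0) + 2*(0)*conj(0)]
      = (1/8)[(4) + (4) + (0) + (0) + (0)] = 8/8 = 1
Hence the multiplicities are chi_5: 1. Dimension check: dim(chi_4)*dim(chi_5) = 1*2 = 2 and sum (mult * dim) = 1*2 = 2.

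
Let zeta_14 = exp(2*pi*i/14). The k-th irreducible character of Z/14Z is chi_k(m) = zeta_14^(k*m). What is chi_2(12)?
chi_2(12) = zeta_14^24 = exp(-4*I*pi/7)

Explanation: chi_2(12) = zeta_14^(2*12) = zeta_14^24. Since zeta_14^14 = 1, this equals zeta_14^10 = exp(2*pi*i*10/14) = exp(-4*I*pi/7).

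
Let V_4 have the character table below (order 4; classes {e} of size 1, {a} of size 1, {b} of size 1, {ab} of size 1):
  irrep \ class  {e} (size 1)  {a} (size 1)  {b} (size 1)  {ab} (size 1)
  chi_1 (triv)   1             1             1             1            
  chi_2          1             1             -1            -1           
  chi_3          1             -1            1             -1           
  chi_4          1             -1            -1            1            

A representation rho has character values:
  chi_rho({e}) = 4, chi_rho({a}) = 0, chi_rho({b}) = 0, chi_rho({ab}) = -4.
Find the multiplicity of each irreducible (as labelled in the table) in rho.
Multiplicities: chi_1: 0, chi_2: 2, chi_3: 2, chi_4: 0.

Justification: Use <chi_rho, chi> = (1/|G|) sum_C |C| * chi_rho(C) * conj(chi(C)) with |G| = 4 for each irreducible chi in the table:
  <chi_rho, chi_1> = (1/4)[1*(4)*conj(1) + 1*(0)*conj(1) + 1*(0)*conj(1) + 1*(-4)*conj(1)]
      = (1/4)[(4) + (0) + (0) + (-4)] = 0/4 = 0
  <chi_rho, chi_2> = (1/4)[1*(4)*conj(1) + 1*(0)*conj(1) + 1*(0)*conj(-1) + 1*(-4)*conj(-1)]
      = (1/4)[(4) + (0) + (0) + (4)] = 8/4 = 2
  <chi_rho, chi_3> = (1/4)[1*(4)*conj(1) + 1*(0)*conj(-1) + 1*(0)*conj(1) + 1*(-4)*conj(-1)]
      = (1/4)[(4) + (0) + (0) + (4)] = 8/4 = 2
  <chi_rho, chi_4> = (1/4)[1*(4)*conj(1) + 1*(0)*conj(-1) + 1*(0)*conj(-1) + 1*(-4)*conj(1)]
      = (1/4)[(4) + (0) + (0) + (-4)] = 0/4 = 0
Dimension check: dim(rho) = sum (mult * dim) = 0*1 + 2*1 + 2*1 + 0*1 = 4 = chi_rho(e) = 4.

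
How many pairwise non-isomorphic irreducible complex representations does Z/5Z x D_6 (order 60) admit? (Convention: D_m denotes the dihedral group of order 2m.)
30

Reasoning: The number of irreducible complex representations of a finite group equals its number of conjugacy classes. For a direct product, #classes(G x H) = #classes(G) * #classes(H). Z/5Z has 5 classes (abelian), D_6 has 6 classes, so 5 * 6 = 30, so Z/5Z x D_6 (order 60) has exactly 30 irreducible complex representations.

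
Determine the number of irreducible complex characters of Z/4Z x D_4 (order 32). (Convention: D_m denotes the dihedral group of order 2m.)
20

Working: The number of irreducible complex representations of a finite group equals its number of conjugacy classes. For a direct product, #classes(G x H) = #classes(G) * #classes(H). Z/4Z has 4 classes (abelian), D_4 has 5 classes, so 4 * 5 = 20, so Z/4Z x D_4 (order 32) has exactly 20 irreducible complex representations.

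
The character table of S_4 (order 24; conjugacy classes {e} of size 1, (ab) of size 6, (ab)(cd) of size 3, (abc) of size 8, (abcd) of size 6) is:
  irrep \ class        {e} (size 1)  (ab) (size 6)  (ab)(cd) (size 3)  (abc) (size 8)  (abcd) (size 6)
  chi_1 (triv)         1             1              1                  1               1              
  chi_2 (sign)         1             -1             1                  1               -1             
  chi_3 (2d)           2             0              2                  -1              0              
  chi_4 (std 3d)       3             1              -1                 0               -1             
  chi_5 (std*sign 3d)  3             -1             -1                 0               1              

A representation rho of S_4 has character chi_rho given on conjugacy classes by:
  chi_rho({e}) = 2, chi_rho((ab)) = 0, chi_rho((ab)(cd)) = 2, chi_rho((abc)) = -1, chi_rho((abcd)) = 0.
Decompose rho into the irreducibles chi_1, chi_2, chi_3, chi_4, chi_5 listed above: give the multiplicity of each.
Multiplicities: chi_1: 0, chi_2: 0, chi_3: 1, chi_4: 0, chi_5: 0.

Why: Use <chi_rho, chi> = (1/|G|) sum_C |C| * chi_rho(C) * conj(chi(C)) with |G| = 24 for each irreducible chi in the table:
  <chi_rho, chi_1> = (1/24)[1*(2)*conj(1) + 6*(0)*conj(1) + 3*(2)*conj(1) + 8*(-1)*conj(1) + 6*(0)*conj(1)]
      = (1/24)[(2) + (0) + (6) + (-8) + (0)] = 0/24 = 0
  <chi_rho, chi_2> = (1/24)[1*(2)*conj(1) + 6*(0)*conj(-1) + 3*(2)*conj(1) + 8*(-1)*conj(1) + 6*(0)*conj(-1)]
      = (1/24)[(2) + (0) + (6) + (-8) + (0)] = 0/24 = 0
  <chi_rho, chi_3> = (1/24)[1*(2)*conj(2) + 6*(0)*conj(0) + 3*(2)*conj(2) + 8*(-1)*conj(-1) + 6*(0)*conj(0)]
      = (1/24)[(4) + (0) + (12) + (8) + (0)] = 24/24 = 1
  <chi_rho, chi_4> = (1/24)[1*(2)*conj(3) + 6*(0)*conj(1) + 3*(2)*conj(-1) + 8*(-1)*conj(0) + 6*(0)*conj(-1)]
      = (1/24)[(6) + (0) + (-6) + (0) + (0)] = 0/24 = 0
  <chi_rho, chi_5> = (1/24)[1*(2)*conj(3) + 6*(0)*conj(-1) + 3*(2)*conj(-1) + 8*(-1)*conj(0) + 6*(0)*conj(1)]
      = (1/24)[(6) + (0) + (-6) + (0) + (0)] = 0/24 = 0
Dimension check: dim(rho) = sum (mult * dim) = 0*1 + 0*1 + 1*2 + 0*3 + 0*3 = 2 = chi_rho(e) = 2.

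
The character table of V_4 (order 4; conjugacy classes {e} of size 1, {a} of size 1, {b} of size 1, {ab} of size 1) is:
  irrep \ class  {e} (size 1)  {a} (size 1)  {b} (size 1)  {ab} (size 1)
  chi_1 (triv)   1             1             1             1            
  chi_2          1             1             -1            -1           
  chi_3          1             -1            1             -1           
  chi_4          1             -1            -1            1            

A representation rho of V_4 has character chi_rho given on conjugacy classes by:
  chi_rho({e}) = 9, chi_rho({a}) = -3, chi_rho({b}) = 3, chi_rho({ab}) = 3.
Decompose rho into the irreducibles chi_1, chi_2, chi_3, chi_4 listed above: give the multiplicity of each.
Multiplicities: chi_1: 3, chi_2: 0, chi_3: 3, chi_4: 3.

Explanation: Use <chi_rho, chi> = (1/|G|) sum_C |C| * chi_rho(C) * conj(chi(C)) with |G| = 4 for each irreducible chi in the table:
  <chi_rho, chi_1> = (1/4)[1*(9)*conj(1) + 1*(-3)*conj(1) + 1*(3)*conj(1) + 1*(3)*conj(1)]
      = (1/4)[(9) + (-3) + (3) + (3)] = 12/4 = 3
  <chi_rho, chi_2> = (1/4)[1*(9)*conj(1) + 1*(-3)*conj(1) + 1*(3)*conj(-1) + 1*(3)*conj(-1)]
      = (1/4)[(9) + (-3) + (-3) + (-3)] = 0/4 = 0
  <chi_rho, chi_3> = (1/4)[1*(9)*conj(1) + 1*(-3)*conj(-1) + 1*(3)*conj(1) + 1*(3)*conj(-1)]
      = (1/4)[(9) + (3) + (3) + (-3)] = 12/4 = 3
  <chi_rho, chi_4> = (1/4)[1*(9)*conj(1) + 1*(-3)*conj(-1) + 1*(3)*conj(-1) + 1*(3)*conj(1)]
      = (1/4)[(9) + (3) + (-3) + (3)] = 12/4 = 3
Dimension check: dim(rho) = sum (mult * dim) = 3*1 + 0*1 + 3*1 + 3*1 = 9 = chi_rho(e) = 9.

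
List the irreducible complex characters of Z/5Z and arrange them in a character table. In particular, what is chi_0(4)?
Character table of Z/5Z (irreps indexed chi_0,...,chi_4 with chi_k(m) = zeta_5^(k*m), zeta_5 = exp(2*pi*i/5)):
  irrep \ class  {0} (size 1)  {1} (size 1)    {2} (size 1)    {3} (size 1)    {4} (size 1)  
  chi_0          1             1               1               1               1             
  chi_1          1             exp(2*I*pi/5)   exp(4*I*pi/5)   exp(-4*I*pi/5)  exp(-2*I*pi/5)
  chi_2          1             exp(4*I*pi/5)   exp(-2*I*pi/5)  exp(2*I*pi/5)   exp(-4*I*pi/5)
  chi_3          1             exp(-4*I*pi/5)  exp(2*I*pi/5)   exp(-2*I*pi/5)  exp(4*I*pi/5) 
  chi_4          1             exp(-2*I*pi/5)  exp(-4*I*pi/5)  exp(4*I*pi/5)   exp(2*I*pi/5) 

Spot check: chi_0(4) = zeta_5^(0*4) = zeta_5^0 = 1.

Working: Z/5Z is abelian, so all 5 irreducible complex representations are 1-dimensional. They are given by chi_k(m) = zeta_5^(k*m) for k = 0,...,4. Row orthogonality: sum_m chi_k(m) conj(chi_l(m)) = 5 * [k = l].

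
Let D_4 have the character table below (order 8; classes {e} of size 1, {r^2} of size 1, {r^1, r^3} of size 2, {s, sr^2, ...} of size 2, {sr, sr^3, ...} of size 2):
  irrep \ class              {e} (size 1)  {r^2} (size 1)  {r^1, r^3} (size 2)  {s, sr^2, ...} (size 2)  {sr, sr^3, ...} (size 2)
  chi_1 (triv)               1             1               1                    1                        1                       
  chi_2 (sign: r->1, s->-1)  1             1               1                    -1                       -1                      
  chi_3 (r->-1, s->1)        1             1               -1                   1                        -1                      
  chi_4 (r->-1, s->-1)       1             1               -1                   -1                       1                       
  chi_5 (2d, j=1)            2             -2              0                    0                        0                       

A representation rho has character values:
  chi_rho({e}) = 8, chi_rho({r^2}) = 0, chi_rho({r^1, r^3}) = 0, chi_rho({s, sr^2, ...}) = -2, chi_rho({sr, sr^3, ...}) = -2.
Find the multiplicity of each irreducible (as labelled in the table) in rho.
Multiplicities: chi_1: 0, chi_2: 2, chi_3: 1, chi_4: 1, chi_5: 2.

Argument: Use <chi_rho, chi> = (1/|G|) sum_C |C| * chi_rho(C) * conj(chi(C)) with |G| = 8 for each irreducible chi in the table:
  <chi_rho, chi_1> = (1/8)[1*(8)*conj(1) + 1*(0)*conj(1) + 2*(0)*conj(1) + 2*(-2)*conj(1) + 2*(-2)*conj(1)]
      = (1/8)[(8) + (0) + (0) + (-4) + (-4)] = 0/8 = 0
  <chi_rho, chi_2> = (1/8)[1*(8)*conj(1) + 1*(0)*conj(1) + 2*(0)*conj(1) + 2*(-2)*conj(-1) + 2*(-2)*conj(-1)]
      = (1/8)[(8) + (0) + (0) + (4) + (4)] = 16/8 = 2
  <chi_rho, chi_3> = (1/8)[1*(8)*conj(1) + 1*(0)*conj(1) + 2*(0)*conj(-1) + 2*(-2)*conj(1) + 2*(-2)*conj(-1)]
      = (1/8)[(8) + (0) + (0) + (-4) + (4)] = 8/8 = 1
  <chi_rho, chi_4> = (1/8)[1*(8)*conj(1) + 1*(0)*conj(1) + 2*(0)*conj(-1) + 2*(-2)*conj(-1) + 2*(-2)*conj(1)]
      = (1/8)[(8) + (0) + (0) + (4) + (-4)] = 8/8 = 1
  <chi_rho, chi_5> = (1/8)[1*(8)*conj(2) + 1*(0)*conj(-2) + 2*(0)*conj(0) + 2*(-2)*conj(0) + 2*(-2)*conj(0)]
      = (1/8)[(16) + (0) + (0) + (0) + (0)] = 16/8 = 2
Dimension check: dim(rho) = sum (mult * dim) = 0*1 + 2*1 + 1*1 + 1*1 + 2*2 = 8 = chi_rho(e) = 8.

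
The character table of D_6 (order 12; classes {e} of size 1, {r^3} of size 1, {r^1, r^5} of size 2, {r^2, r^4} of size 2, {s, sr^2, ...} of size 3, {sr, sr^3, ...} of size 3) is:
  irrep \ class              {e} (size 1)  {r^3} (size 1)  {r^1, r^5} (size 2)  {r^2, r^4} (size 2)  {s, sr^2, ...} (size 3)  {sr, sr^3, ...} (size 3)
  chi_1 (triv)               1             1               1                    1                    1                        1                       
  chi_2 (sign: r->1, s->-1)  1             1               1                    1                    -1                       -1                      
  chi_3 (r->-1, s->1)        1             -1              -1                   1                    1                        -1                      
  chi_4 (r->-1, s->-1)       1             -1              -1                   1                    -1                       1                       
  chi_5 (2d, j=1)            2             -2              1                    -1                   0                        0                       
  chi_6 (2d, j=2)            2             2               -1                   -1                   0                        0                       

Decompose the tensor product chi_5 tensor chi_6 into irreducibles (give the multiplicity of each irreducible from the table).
chi_5 tensor chi_6 = chi_3 + chi_4 + chi_5 (all other irreducibles have multiplicity 0).

Working: The character of a tensor product is the pointwise product (chi_5 * chi_6)(C) = chi_5(C) * chi_6(C):
  {e}: (2)*(2), {r^3}: (-2)*(2), {r^1, r^5}: (1)*(-1), {r^2, r^4}: (-1)*(-1), {s, sr^2, ...}: (0)*(0), {sr, sr^3, ...}: (0)*(0)
so (chi_5 * chi_6) takes values
  {e} -> 4, {r^3} -> -4, {r^1, r^5} -> -1, {r^2, r^4} -> 1, {s, sr^2, ...} -> 0, {sr, sr^3, ...} -> 0.
Now take the inner product of this character with each irreducible chi from the table, <chi_5*chi_6, chi> = (1/12) sum_C |C| (chi_5*chi_6)(C) conj(chi(C)):
  <chi_5*chi_6, chi_1> = (1/12)[1*(4)*conj(1) + 1*(-4)*conj(1) + 2*(-1)*conj(1) + 2*(1)*conj(1) + 3*(0)*conj(1) + 3*(0)*conj(1)]
      = (1/12)[(4) + (-4) + (-2) + (2) + (0) + (0)] = 0/12 = 0
  <chi_5*chi_6, chi_2> = (1/12)[1*(4)*conj(1) + 1*(-4)*conj(1) + 2*(-1)*conj(1) + 2*(1)*conj(1) + 3*(0)*conj(-1) + 3*(0)*conj(-1)]
      = (1/12)[(4) + (-4) + (-2) + (2) + (0) + (0)] = 0/12 = 0
  <chi_5*chi_6, chi_3> = (1/12)[1*(4)*conj(1) + 1*(-4)*conj(-1) + 2*(-1)*conj(-1) + 2*(1)*conj(1) + 3*(0)*conj(1) + 3*(0)*conj(-1)]
      = (1/12)[(4) + (4) + (2) + (2) + (0) + (0)] = 12/12 = 1
  <chi_5*chi_6, chi_4> = (1/12)[1*(4)*conj(1) + 1*(-4)*conj(-1) + 2*(-1)*conj(-1) + 2*(1)*conj(1) + 3*(0)*conj(-1) + 3*(0)*conj(1)]
      = (1/12)[(4) + (4) + (2) + (2) + (0) + (0)] = 12/12 = 1
  <chi_5*chi_6, chi_5> = (1/12)[1*(4)*conj(2) + 1*(-4)*conj(-2) + 2*(-1)*conj(1) + 2*(1)*conj(-1) + 3*(0)*conj(0) + 3*(0)*conj(0)]
      = (1/12)[(8) + (8) + (-2) + (-2) + (0) + (0)] = 12/12 = 1
  <chi_5*chi_6, chi_6> = (1/12)[1*(4)*conj(2) + 1*(-4)*conj(2) + 2*(-1)*conj(-1) + 2*(1)*conj(-1) + 3*(0)*conj(0) + 3*(0)*conj(0)]
      = (1/12)[(8) + (-8) + (2) + (-2) + (0) + (0)] = 0/12 = 0
Hence the multiplicities are chi_3: 1, chi_4: 1, chi_5: 1. Dimension check: dim(chi_5)*dim(chi_6) = 2*2 = 4 and sum (mult * dim) = 1*1 + 1*1 + 1*2 = 4.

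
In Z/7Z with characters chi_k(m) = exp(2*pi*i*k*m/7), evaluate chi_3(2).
chi_3(2) = zeta_7^6 = exp(-2*I*pi/7)

Working: chi_3(2) = zeta_7^(3*2) = zeta_7^6. Since zeta_7^7 = 1, this equals zeta_7^6 = exp(2*pi*i*6/7) = exp(-2*I*pi/7).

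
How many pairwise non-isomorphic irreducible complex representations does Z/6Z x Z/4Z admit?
24

Justification: The number of irreducible complex representations of a finite group equals its number of conjugacy classes. Z/6Z x Z/4Z is abelian of order 24, so every element is its own conjugacy class: 24 classes, so Z/6Z x Z/4Z (order 24) has exactly 24 irreducible complex representations.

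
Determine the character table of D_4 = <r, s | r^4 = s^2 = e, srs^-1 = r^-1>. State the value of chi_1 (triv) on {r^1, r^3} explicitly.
Conjugacy classes: {e} of size 1, {r^2} of size 1, {r^1, r^3} of size 2, {s, sr^2, ...} of size 2, {sr, sr^3, ...} of size 2.
Character table:
  irrep \ class              {e} (size 1)  {r^2} (size 1)  {r^1, r^3} (size 2)  {s, sr^2, ...} (size 2)  {sr, sr^3, ...} (size 2)
  chi_1 (triv)               1             1               1                    1                        1                       
  chi_2 (sign: r->1, s->-1)  1             1               1                    -1                       -1                      
  chi_3 (r->-1, s->1)        1             1               -1                   1                        -1                      
  chi_4 (r->-1, s->-1)       1             1               -1                   -1                       1                       
  chi_5 (2d, j=1)            2             -2              0                    0                        0                       

Spot check: chi_1 (triv) on {r^1, r^3} = 1.

Proof sketch: D_4 has order 2*4 = 8 with 5 conjugacy classes, hence 5 irreducibles. Sum of squared dims 1 + 1 + 1 + 1 + 4 = 8 = |G|. Linear characters come from the abelianisation; the 2-dimensional irreps have character r^k -> 2*cos(2*pi*j*k/4), reflections -> 0.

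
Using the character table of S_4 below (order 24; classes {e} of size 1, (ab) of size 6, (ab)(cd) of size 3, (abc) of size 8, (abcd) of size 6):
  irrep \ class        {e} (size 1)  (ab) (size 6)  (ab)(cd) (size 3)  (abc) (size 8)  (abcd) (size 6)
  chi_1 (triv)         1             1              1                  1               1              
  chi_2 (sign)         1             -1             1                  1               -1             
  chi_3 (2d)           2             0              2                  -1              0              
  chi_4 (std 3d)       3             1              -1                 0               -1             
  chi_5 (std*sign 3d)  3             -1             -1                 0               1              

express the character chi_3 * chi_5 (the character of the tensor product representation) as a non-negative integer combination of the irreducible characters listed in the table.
chi_3 tensor chi_5 = chi_4 + chi_5 (all other irreducibles have multiplicity 0).

Derivation: The character of a tensor product is the pointwise product (chi_3 * chi_5)(C) = chi_3(C) * chi_5(C):
  {e}: (2)*(3), (ab): (0)*(-1), (ab)(cd): (2)*(-1), (abc): (-1)*(0), (abcd): (0)*(1)
so (chi_3 * chi_5) takes values
  {e} -> 6, (ab) -> 0, (ab)(cd) -> -2, (abc) -> 0, (abcd) -> 0.
Now take the inner product of this character with each irreducible chi from the table, <chi_3*chi_5, chi> = (1/24) sum_C |C| (chi_3*chi_5)(C) conj(chi(C)):
  <chi_3*chi_5, chi_1> = (1/24)[1*(6)*conj(1) + 6*(0)*conj(1) + 3*(-2)*conj(1) + 8*(0)*conj(1) + 6*(0)*conj(1)]
      = (1/24)[(6) + (0) + (-6) + (0) + (0)] = 0/24 = 0
  <chi_3*chi_5, chi_2> = (1/24)[1*(6)*conj(1) + 6*(0)*conj(-1) + 3*(-2)*conj(1) + 8*(0)*conj(1) + 6*(0)*conj(-1)]
      = (1/24)[(6) + (0) + (-6) + (0) + (0)] = 0/24 = 0
  <chi_3*chi_5, chi_3> = (1/24)[1*(6)*conj(2) + 6*(0)*conj(0) + 3*(-2)*conj(2) + 8*(0)*conj(-1) + 6*(0)*conj(0)]
      = (1/24)[(12) + (0) + (-12) + (0) + (0)] = 0/24 = 0
  <chi_3*chi_5, chi_4> = (1/24)[1*(6)*conj(3) + 6*(0)*conj(1) + 3*(-2)*conj(-1) + 8*(0)*conj(0) + 6*(0)*conj(-1)]
      = (1/24)[(18) + (0) + (6) + (0) + (0)] = 24/24 = 1
  <chi_3*chi_5, chi_5> = (1/24)[1*(6)*conj(3) + 6*(0)*conj(-1) + 3*(-2)*conj(-1) + 8*(0)*conj(0) + 6*(0)*conj(1)]
      = (1/24)[(18) + (0) + (6) + (0) + (0)] = 24/24 = 1
Hence the multiplicities are chi_4: 1, chi_5: 1. Dimension check: dim(chi_3)*dim(chi_5) = 2*3 = 6 and sum (mult * dim) = 1*3 + 1*3 = 6.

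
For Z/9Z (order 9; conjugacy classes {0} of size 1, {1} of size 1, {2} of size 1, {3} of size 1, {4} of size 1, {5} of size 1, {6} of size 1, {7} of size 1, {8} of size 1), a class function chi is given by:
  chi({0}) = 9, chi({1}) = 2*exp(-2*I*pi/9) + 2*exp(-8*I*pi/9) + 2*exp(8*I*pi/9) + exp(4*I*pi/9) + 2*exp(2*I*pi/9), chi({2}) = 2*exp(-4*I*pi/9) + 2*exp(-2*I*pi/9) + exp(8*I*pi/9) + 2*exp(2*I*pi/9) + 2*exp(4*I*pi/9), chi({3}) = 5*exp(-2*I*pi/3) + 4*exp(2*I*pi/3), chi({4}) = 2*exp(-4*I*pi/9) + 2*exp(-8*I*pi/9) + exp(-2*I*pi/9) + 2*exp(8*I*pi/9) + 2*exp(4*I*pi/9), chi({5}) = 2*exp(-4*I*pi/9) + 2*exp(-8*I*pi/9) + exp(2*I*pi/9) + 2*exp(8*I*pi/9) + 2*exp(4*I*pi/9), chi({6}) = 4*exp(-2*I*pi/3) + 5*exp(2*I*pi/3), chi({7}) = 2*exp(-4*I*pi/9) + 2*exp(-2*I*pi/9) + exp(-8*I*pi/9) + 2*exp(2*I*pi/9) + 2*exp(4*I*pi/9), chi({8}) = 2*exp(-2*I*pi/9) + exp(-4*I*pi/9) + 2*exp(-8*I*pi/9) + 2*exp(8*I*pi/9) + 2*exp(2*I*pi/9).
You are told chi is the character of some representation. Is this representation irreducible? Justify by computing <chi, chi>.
Not irreducible (reducible): <chi, chi> = 17 > 1.

Reasoning: <chi, chi> = (1/|G|) sum_C |C| * |chi(C)|^2 = (1/9)[1*|9|^2 + 1*|2*exp(-2*I*pi/9) + 2*exp(-8*I*pi/9) + 2*exp(8*I*pi/9) + exp(4*I*pi/9) + 2*exp(2*I*pi/9)|^2 + 1*|2*exp(-4*I*pi/9) + 2*exp(-2*I*pi/9) + exp(8*I*pi/9) + 2*exp(2*I*pi/9) + 2*exp(4*I*pi/9)|^2 + 1*|5*exp(-2*I*pi/3) + 4*exp(2*I*pi/3)|^2 + 1*|2*exp(-4*I*pi/9) + 2*exp(-8*I*pi/9) + exp(-2*I*pi/9) + 2*exp(8*I*pi/9) + 2*exp(4*I*pi/9)|^2 + 1*|2*exp(-4*I*pi/9) + 2*exp(-8*I*pi/9) + exp(2*I*pi/9) + 2*exp(8*I*pi/9) + 2*exp(4*I*pi/9)|^2 + 1*|4*exp(-2*I*pi/3) + 5*exp(2*I*pi/3)|^2 + 1*|2*exp(-4*I*pi/9) + 2*exp(-2*I*pi/9) + exp(-8*I*pi/9) + 2*exp(2*I*pi/9) + 2*exp(4*I*pi/9)|^2 + 1*|2*exp(-2*I*pi/9) + exp(-4*I*pi/9) + 2*exp(-8*I*pi/9) + 2*exp(8*I*pi/9) + 2*exp(2*I*pi/9)|^2]
  = (1/9)[(81) + (17 + 12*exp(-2*I*pi/3) + 6*exp(-4*I*pi/9) + 6*exp(-2*I*pi/9) + 8*exp(-8*I*pi/9) + 8*exp(8*I*pi/9) + 6*exp(2*I*pi/9) + 6*exp(4*I*pi/9) + 12*exp(2*I*pi/3)) + (17 + 12*exp(-2*I*pi/3) + 6*exp(-4*I*pi/9) + 8*exp(-2*I*pi/9) + 6*exp(-8*I*pi/9) + 6*exp(8*I*pi/9) + 8*exp(2*I*pi/9) + 6*exp(4*I*pi/9) + 12*exp(2*I*pi/3)) + (21) + (17 + 12*exp(-2*I*pi/3) + 8*exp(-4*I*pi/9) + 6*exp(-2*I*pi/9) + 6*exp(-8*I*pi/9) + 6*exp(8*I*pi/9) + 6*exp(2*I*pi/9) + 8*exp(4*I*pi/9) + 12*exp(2*I*pi/3)) + (17 + 12*exp(-2*I*pi/3) + 8*exp(-4*I*pi/9) + 6*exp(-2*I*pi/9) + 6*exp(-8*I*pi/9) + 6*exp(8*I*pi/9) + 6*exp(2*I*pi/9) + 8*exp(4*I*pi/9) + 12*exp(2*I*pi/3)) + (21) + (17 + 12*exp(-2*I*pi/3) + 6*exp(-4*I*pi/9) + 8*exp(-2*I*pi/9) + 6*exp(-8*I*pi/9) + 6*exp(8*I*pi/9) + 8*exp(2*I*pi/9) + 6*exp(4*I*pi/9) + 12*exp(2*I*pi/3)) + (17 + 12*exp(-2*I*pi/3) + 6*exp(-4*I*pi/9) + 6*exp(-2*I*pi/9) + 8*exp(-8*I*pi/9) + 8*exp(8*I*pi/9) + 6*exp(2*I*pi/9) + 6*exp(4*I*pi/9) + 12*exp(2*I*pi/3))] = 153/9 = 17.
(Exp terms are combined using exp(i*s)*conj(exp(i*t)) = exp(i*(s-t)), and sums of them are collapsed using the identity that for every m > 1 the m distinct m-th roots of unity sum to 0, e.g. 1 + exp(2*I*pi/3) + exp(-2*I*pi/3) = 0.)
A character is irreducible iff <chi, chi> = 1, so this representation is reducible.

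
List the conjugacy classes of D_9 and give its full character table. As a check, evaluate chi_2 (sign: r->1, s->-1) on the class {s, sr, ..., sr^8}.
Conjugacy classes: {e} of size 1, {r^1, r^8} of size 2, {r^2, r^7} of size 2, {r^3, r^6} of size 2, {r^4, r^5} of size 2, {s, sr, ..., sr^8} of size 9.
Character table:
  irrep \ class              {e} (size 1)  {r^1, r^8} (size 2)  {r^2, r^7} (size 2)  {r^3, r^6} (size 2)  {r^4, r^5} (size 2)  {s, sr, ..., sr^8} (size 9)
  chi_1 (triv)               1             1                    1                    1                    1                    1                          
  chi_2 (sign: r->1, s->-1)  1             1                    1                    1                    1                    -1                         
  chi_3 (2d, j=1)            2             2*cos(2*pi/9)        2*cos(4*pi/9)        -1                   -2*cos(pi/9)         0                          
  chi_4 (2d, j=2)            2             2*cos(4*pi/9)        -2*cos(pi/9)         -1                   2*cos(2*pi/9)        0                          
  chi_5 (2d, j=3)            2             -1                   -1                   2                    -1                   0                          
  chi_6 (2d, j=4)            2             -2*cos(pi/9)         2*cos(2*pi/9)        -1                   2*cos(4*pi/9)        0                          

Spot check: chi_2 (sign: r->1, s->-1) on {s, sr, ..., sr^8} = -1.

Proof sketch: D_9 has order 2*9 = 18 with 6 conjugacy classes, hence 6 irreducibles. Sum of squared dims 1 + 1 + 4 + 4 + 4 + 4 = 18 = |G|. Linear characters come from the abelianisation; the 2-dimensional irreps have character r^k -> 2*cos(2*pi*j*k/9), reflections -> 0.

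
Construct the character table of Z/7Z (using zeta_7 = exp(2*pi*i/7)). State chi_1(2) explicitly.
Character table of Z/7Z (irreps indexed chi_0,...,chi_6 with chi_k(m) = zeta_7^(k*m), zeta_7 = exp(2*pi*i/7)):
  irrep \ class  {0} (size 1)  {1} (size 1)    {2} (size 1)    {3} (size 1)    {4} (size 1)    {5} (size 1)    {6} (size 1)  
  chi_0          1             1               1               1               1               1               1             
  chi_1          1             exp(2*I*pi/7)   exp(4*I*pi/7)   exp(6*I*pi/7)   exp(-6*I*pi/7)  exp(-4*I*pi/7)  exp(-2*I*pi/7)
  chi_2          1             exp(4*I*pi/7)   exp(-6*I*pi/7)  exp(-2*I*pi/7)  exp(2*I*pi/7)   exp(6*I*pi/7)   exp(-4*I*pi/7)
  chi_3          1             exp(6*I*pi/7)   exp(-2*I*pi/7)  exp(4*I*pi/7)   exp(-4*I*pi/7)  exp(2*I*pi/7)   exp(-6*I*pi/7)
  chi_4          1             exp(-6*I*pi/7)  exp(2*I*pi/7)   exp(-4*I*pi/7)  exp(4*I*pi/7)   exp(-2*I*pi/7)  exp(6*I*pi/7) 
  chi_5          1             exp(-4*I*pi/7)  exp(6*I*pi/7)   exp(2*I*pi/7)   exp(-2*I*pi/7)  exp(-6*I*pi/7)  exp(4*I*pi/7) 
  chi_6          1             exp(-2*I*pi/7)  exp(-4*I*pi/7)  exp(-6*I*pi/7)  exp(6*I*pi/7)   exp(4*I*pi/7)   exp(2*I*pi/7) 

Spot check: chi_1(2) = zeta_7^(1*2) = zeta_7^2 = exp(4*I*pi/7).

Explanation: Z/7Z is abelian, so all 7 irreducible complex representations are 1-dimensional. They are given by chi_k(m) = zeta_7^(k*m) for k = 0,...,6. Row orthogonality: sum_m chi_k(m) conj(chi_l(m)) = 7 * [k = l].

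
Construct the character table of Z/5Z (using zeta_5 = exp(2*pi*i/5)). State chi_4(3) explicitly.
Character table of Z/5Z (irreps indexed chi_0,...,chi_4 with chi_k(m) = zeta_5^(k*m), zeta_5 = exp(2*pi*i/5)):
  irrep \ class  {0} (size 1)  {1} (size 1)    {2} (size 1)    {3} (size 1)    {4} (size 1)  
  chi_0          1             1               1               1               1             
  chi_1          1             exp(2*I*pi/5)   exp(4*I*pi/5)   exp(-4*I*pi/5)  exp(-2*I*pi/5)
  chi_2          1             exp(4*I*pi/5)   exp(-2*I*pi/5)  exp(2*I*pi/5)   exp(-4*I*pi/5)
  chi_3          1             exp(-4*I*pi/5)  exp(2*I*pi/5)   exp(-2*I*pi/5)  exp(4*I*pi/5) 
  chi_4          1             exp(-2*I*pi/5)  exp(-4*I*pi/5)  exp(4*I*pi/5)   exp(2*I*pi/5) 

Spot check: chi_4(3) = zeta_5^(4*3) = zeta_5^12 = exp(4*I*pi/5).

Justification: Z/5Z is abelian, so all 5 irreducible complex representations are 1-dimensional. They are given by chi_k(m) = zeta_5^(k*m) for k = 0,...,4. Row orthogonality: sum_m chi_k(m) conj(chi_l(m)) = 5 * [k = l].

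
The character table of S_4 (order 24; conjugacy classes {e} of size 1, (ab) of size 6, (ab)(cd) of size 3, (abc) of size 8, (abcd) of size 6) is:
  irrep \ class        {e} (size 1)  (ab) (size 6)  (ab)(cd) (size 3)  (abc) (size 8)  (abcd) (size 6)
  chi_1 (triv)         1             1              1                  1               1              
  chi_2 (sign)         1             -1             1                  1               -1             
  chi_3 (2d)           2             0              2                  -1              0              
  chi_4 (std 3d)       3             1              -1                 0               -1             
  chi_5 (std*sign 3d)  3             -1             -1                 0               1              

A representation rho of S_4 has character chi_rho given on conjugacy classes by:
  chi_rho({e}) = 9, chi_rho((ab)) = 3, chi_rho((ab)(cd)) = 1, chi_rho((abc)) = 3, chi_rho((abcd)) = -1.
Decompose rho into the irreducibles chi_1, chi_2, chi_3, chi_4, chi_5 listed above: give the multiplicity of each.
Multiplicities: chi_1: 2, chi_2: 1, chi_3: 0, chi_4: 2, chi_5: 0.

Proof sketch: Use <chi_rho, chi> = (1/|G|) sum_C |C| * chi_rho(C) * conj(chi(C)) with |G| = 24 for each irreducible chi in the table:
  <chi_rho, chi_1> = (1/24)[1*(9)*conj(1) + 6*(3)*conj(1) + 3*(1)*conj(1) + 8*(3)*conj(1) + 6*(-1)*conj(1)]
      = (1/24)[(9) + (18) + (3) + (24) + (-6)] = 48/24 = 2
  <chi_rho, chi_2> = (1/24)[1*(9)*conj(1) + 6*(3)*conj(-1) + 3*(1)*conj(1) + 8*(3)*conj(1) + 6*(-1)*conj(-1)]
      = (1/24)[(9) + (-18) + (3) + (24) + (6)] = 24/24 = 1
  <chi_rho, chi_3> = (1/24)[1*(9)*conj(2) + 6*(3)*conj(0) + 3*(1)*conj(2) + 8*(3)*conj(-1) + 6*(-1)*conj(0)]
      = (1/24)[(18) + (0) + (6) + (-24) + (0)] = 0/24 = 0
  <chi_rho, chi_4> = (1/24)[1*(9)*conj(3) + 6*(3)*conj(1) + 3*(1)*conj(-1) + 8*(3)*conj(0) + 6*(-1)*conj(-1)]
      = (1/24)[(27) + (18) + (-3) + (0) + (6)] = 48/24 = 2
  <chi_rho, chi_5> = (1/24)[1*(9)*conj(3) + 6*(3)*conj(-1) + 3*(1)*conj(-1) + 8*(3)*conj(0) + 6*(-1)*conj(1)]
      = (1/24)[(27) + (-18) + (-3) + (0) + (-6)] = 0/24 = 0
Dimension check: dim(rho) = sum (mult * dim) = 2*1 + 1*1 + 0*2 + 2*3 + 0*3 = 9 = chi_rho(e) = 9.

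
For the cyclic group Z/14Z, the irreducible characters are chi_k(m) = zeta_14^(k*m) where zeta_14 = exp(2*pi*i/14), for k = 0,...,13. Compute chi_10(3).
chi_10(3) = zeta_14^30 = exp(2*I*pi/7)

Explanation: chi_10(3) = zeta_14^(10*3) = zeta_14^30. Since zeta_14^14 = 1, this equals zeta_14^2 = exp(2*pi*i*2/14) = exp(2*I*pi/7).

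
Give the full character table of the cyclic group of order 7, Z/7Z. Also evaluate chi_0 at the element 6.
Character table of Z/7Z (irreps indexed chi_0,...,chi_6 with chi_k(m) = zeta_7^(k*m), zeta_7 = exp(2*pi*i/7)):
  irrep \ class  {0} (size 1)  {1} (size 1)    {2} (size 1)    {3} (size 1)    {4} (size 1)    {5} (size 1)    {6} (size 1)  
  chi_0          1             1               1               1               1               1               1             
  chi_1          1             exp(2*I*pi/7)   exp(4*I*pi/7)   exp(6*I*pi/7)   exp(-6*I*pi/7)  exp(-4*I*pi/7)  exp(-2*I*pi/7)
  chi_2          1             exp(4*I*pi/7)   exp(-6*I*pi/7)  exp(-2*I*pi/7)  exp(2*I*pi/7)   exp(6*I*pi/7)   exp(-4*I*pi/7)
  chi_3          1             exp(6*I*pi/7)   exp(-2*I*pi/7)  exp(4*I*pi/7)   exp(-4*I*pi/7)  exp(2*I*pi/7)   exp(-6*I*pi/7)
  chi_4          1             exp(-6*I*pi/7)  exp(2*I*pi/7)   exp(-4*I*pi/7)  exp(4*I*pi/7)   exp(-2*I*pi/7)  exp(6*I*pi/7) 
  chi_5          1             exp(-4*I*pi/7)  exp(6*I*pi/7)   exp(2*I*pi/7)   exp(-2*I*pi/7)  exp(-6*I*pi/7)  exp(4*I*pi/7) 
  chi_6          1             exp(-2*I*pi/7)  exp(-4*I*pi/7)  exp(-6*I*pi/7)  exp(6*I*pi/7)   exp(4*I*pi/7)   exp(2*I*pi/7) 

Spot check: chi_0(6) = zeta_7^(0*6) = zeta_7^0 = 1.

Explanation: Z/7Z is abelian, so all 7 irreducible complex representations are 1-dimensional. They are given by chi_k(m) = zeta_7^(k*m) for k = 0,...,6. Row orthogonality: sum_m chi_k(m) conj(chi_l(m)) = 7 * [k = l].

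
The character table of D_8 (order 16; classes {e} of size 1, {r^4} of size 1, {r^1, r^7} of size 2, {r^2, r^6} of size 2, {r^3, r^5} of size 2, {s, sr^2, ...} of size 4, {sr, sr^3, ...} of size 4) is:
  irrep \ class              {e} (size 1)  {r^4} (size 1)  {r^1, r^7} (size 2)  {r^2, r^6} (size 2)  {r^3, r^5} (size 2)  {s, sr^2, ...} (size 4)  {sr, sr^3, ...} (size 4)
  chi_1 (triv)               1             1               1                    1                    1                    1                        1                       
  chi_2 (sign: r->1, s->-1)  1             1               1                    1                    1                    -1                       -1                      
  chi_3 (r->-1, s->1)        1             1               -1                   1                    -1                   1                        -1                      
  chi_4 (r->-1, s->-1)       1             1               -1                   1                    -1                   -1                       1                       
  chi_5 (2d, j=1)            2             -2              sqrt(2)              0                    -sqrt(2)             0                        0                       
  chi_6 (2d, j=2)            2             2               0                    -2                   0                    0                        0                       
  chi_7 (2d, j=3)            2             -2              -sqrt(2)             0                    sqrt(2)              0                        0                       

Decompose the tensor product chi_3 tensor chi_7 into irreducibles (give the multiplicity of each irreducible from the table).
chi_3 tensor chi_7 = chi_5 (all other irreducibles have multiplicity 0).

Solution. The character of a tensor product is the pointwise product (chi_3 * chi_7)(C) = chi_3(C) * chi_7(C):
  {e}: (1)*(2), {r^4}: (1)*(-2), {r^1, r^7}: (-1)*(-sqrt(2)), {r^2, r^6}: (1)*(0), {r^3, r^5}: (-1)*(sqrt(2)), {s, sr^2, ...}: (1)*(0), {sr, sr^3, ...}: (-1)*(0)
so (chi_3 * chi_7) takes values
  {e} -> 2, {r^4} -> -2, {r^1, r^7} -> sqrt(2), {r^2, r^6} -> 0, {r^3, r^5} -> -sqrt(2), {s, sr^2, ...} -> 0, {sr, sr^3, ...} -> 0.
Now take the inner product of this character with each irreducible chi from the table, <chi_3*chi_7, chi> = (1/16) sum_C |C| (chi_3*chi_7)(C) conj(chi(C)):
  <chi_3*chi_7, chi_1> = (1/16)[1*(2)*conj(1) + 1*(-2)*conj(1) + 2*(sqrt(2))*conj(1) + 2*(0)*conj(1) + 2*(-sqrt(2))*conj(1) + 4*(0)*conj(1) + 4*(0)*conj(1)]
      = (1/16)[(2) + (-2) + (2*sqrt(2)) + (0) + (-2*sqrt(2)) + (0) + (0)] = 0/16 = 0
  <chi_3*chi_7, chi_2> = (1/16)[1*(2)*conj(1) + 1*(-2)*conj(1) + 2*(sqrt(2))*conj(1) + 2*(0)*conj(1) + 2*(-sqrt(2))*conj(1) + 4*(0)*conj(-1) + 4*(0)*conj(-1)]
      = (1/16)[(2) + (-2) + (2*sqrt(2)) + (0) + (-2*sqrt(2)) + (0) + (0)] = 0/16 = 0
  <chi_3*chi_7, chi_3> = (1/16)[1*(2)*conj(1) + 1*(-2)*conj(1) + 2*(sqrt(2))*conj(-1) + 2*(0)*conj(1) + 2*(-sqrt(2))*conj(-1) + 4*(0)*conj(1) + 4*(0)*conj(-1)]
      = (1/16)[(2) + (-2) + (-2*sqrt(2)) + (0) + (2*sqrt(2)) + (0) + (0)] = 0/16 = 0
  <chi_3*chi_7, chi_4> = (1/16)[1*(2)*conj(1) + 1*(-2)*conj(1) + 2*(sqrt(2))*conj(-1) + 2*(0)*conj(1) + 2*(-sqrt(2))*conj(-1) + 4*(0)*conj(-1) + 4*(0)*conj(1)]
      = (1/16)[(2) + (-2) + (-2*sqrt(2)) + (0) + (2*sqrt(2)) + (0) + (0)] = 0/16 = 0
  <chi_3*chi_7, chi_5> = (1/16)[1*(2)*conj(2) + 1*(-2)*conj(-2) + 2*(sqrt(2))*conj(sqrt(2)) + 2*(0)*conj(0) + 2*(-sqrt(2))*conj(-sqrt(2)) + 4*(0)*conj(0) + 4*(0)*conj(0)]
      = (1/16)[(4) + (4) + (4) + (0) + (4) + (0) + (0)] = 16/16 = 1
  <chi_3*chi_7, chi_6> = (1/16)[1*(2)*conj(2) + 1*(-2)*conj(2) + 2*(sqrt(2))*conj(0) + 2*(0)*conj(-2) + 2*(-sqrt(2))*conj(0) + 4*(0)*conj(0) + 4*(0)*conj(0)]
      = (1/16)[(4) + (-4) + (0) + (0) + (0) + (0) + (0)] = 0/16 = 0
  <chi_3*chi_7, chi_7> = (1/16)[1*(2)*conj(2) + 1*(-2)*conj(-2) + 2*(sqrt(2))*conj(-sqrt(2)) + 2*(0)*conj(0) + 2*(-sqrt(2))*conj(sqrt(2)) + 4*(0)*conj(0) + 4*(0)*conj(0)]
      = (1/16)[(4) + (4) + (-4) + (0) + (-4) + (0) + (0)] = 0/16 = 0
Hence the multiplicities are chi_5: 1. Dimension check: dim(chi_3)*dim(chi_7) = 1*2 = 2 and sum (mult * dim) = 1*2 = 2.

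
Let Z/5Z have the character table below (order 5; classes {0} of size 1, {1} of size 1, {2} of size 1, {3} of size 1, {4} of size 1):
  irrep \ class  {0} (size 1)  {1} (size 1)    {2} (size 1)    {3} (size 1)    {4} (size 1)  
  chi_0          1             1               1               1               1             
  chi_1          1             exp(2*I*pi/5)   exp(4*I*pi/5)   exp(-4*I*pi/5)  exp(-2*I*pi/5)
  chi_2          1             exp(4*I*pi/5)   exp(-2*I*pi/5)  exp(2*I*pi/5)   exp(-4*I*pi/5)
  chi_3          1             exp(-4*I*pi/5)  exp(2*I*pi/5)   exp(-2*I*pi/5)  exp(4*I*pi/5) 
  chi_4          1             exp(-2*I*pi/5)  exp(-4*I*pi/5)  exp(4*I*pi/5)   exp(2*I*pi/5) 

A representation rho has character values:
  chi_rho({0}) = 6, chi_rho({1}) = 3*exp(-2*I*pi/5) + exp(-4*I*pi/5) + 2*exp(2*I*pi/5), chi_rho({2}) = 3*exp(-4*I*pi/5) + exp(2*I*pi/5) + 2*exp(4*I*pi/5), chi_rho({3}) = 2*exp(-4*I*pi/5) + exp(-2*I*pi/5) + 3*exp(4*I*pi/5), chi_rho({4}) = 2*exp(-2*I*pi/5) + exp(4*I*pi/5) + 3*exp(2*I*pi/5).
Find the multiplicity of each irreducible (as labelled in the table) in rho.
Multiplicities: chi_0: 0, chi_1: 2, chi_2: 0, chi_3: 1, chi_4: 3.

Why: Use <chi_rho, chi> = (1/|G|) sum_C |C| * chi_rho(C) * conj(chi(C)) with |G| = 5 for each irreducible chi in the table:
  <chi_rho, chi_0> = (1/5)[1*(6)*conj(1) + 1*(3*exp(-2*I*pi/5) + exp(-4*I*pi/5) + 2*exp(2*I*pi/5))*conj(1) + 1*(3*exp(-4*I*pi/5) + exp(2*I*pi/5) + 2*exp(4*I*pi/5))*conj(1) + 1*(2*exp(-4*I*pi/5) + exp(-2*I*pi/5) + 3*exp(4*I*pi/5))*conj(1) + 1*(2*exp(-2*I*pi/5) + exp(4*I*pi/5) + 3*exp(2*I*pi/5))*conj(1)]
      = (1/5)[(6) + (3*exp(-2*I*pi/5) + exp(-4*I*pi/5) + 2*exp(2*I*pi/5)) + (3*exp(-4*I*pi/5) + exp(2*I*pi/5) + 2*exp(4*I*pi/5)) + (2*exp(-4*I*pi/5) + exp(-2*I*pi/5) + 3*exp(4*I*pi/5)) + (2*exp(-2*I*pi/5) + exp(4*I*pi/5) + 3*exp(2*I*pi/5))] = 0/5 = 0
  <chi_rho, chi_1> = (1/5)[1*(6)*conj(1) + 1*(3*exp(-2*I*pi/5) + exp(-4*I*pi/5) + 2*exp(2*I*pi/5))*conj(exp(2*I*pi/5)) + 1*(3*exp(-4*I*pi/5) + exp(2*I*pi/5) + 2*exp(4*I*pi/5))*conj(exp(4*I*pi/5)) + 1*(2*exp(-4*I*pi/5) + exp(-2*I*pi/5) + 3*exp(4*I*pi/5))*conj(exp(-4*I*pi/5)) + 1*(2*exp(-2*I*pi/5) + exp(4*I*pi/5) + 3*exp(2*I*pi/5))*conj(exp(-2*I*pi/5))]
      = (1/5)[(6) + (2 + 3*exp(-4*I*pi/5) + exp(4*I*pi/5)) + (2 + exp(-2*I*pi/5) + 3*exp(2*I*pi/5)) + (2 + 3*exp(-2*I*pi/5) + exp(2*I*pi/5)) + (2 + exp(-4*I*pi/5) + 3*exp(4*I*pi/5))] = 10/5 = 2
  <chi_rho, chi_2> = (1/5)[1*(6)*conj(1) + 1*(3*exp(-2*I*pi/5) + exp(-4*I*pi/5) + 2*exp(2*I*pi/5))*conj(exp(4*I*pi/5)) + 1*(3*exp(-4*I*pi/5) + exp(2*I*pi/5) + 2*exp(4*I*pi/5))*conj(exp(-2*I*pi/5)) + 1*(2*exp(-4*I*pi/5) + exp(-2*I*pi/5) + 3*exp(4*I*pi/5))*conj(exp(2*I*pi/5)) + 1*(2*exp(-2*I*pi/5) + exp(4*I*pi/5) + 3*exp(2*I*pi/5))*conj(exp(-4*I*pi/5))]
      = (1/5)[(6) + (2*exp(-2*I*pi/5) + exp(2*I*pi/5) + 3*exp(4*I*pi/5)) + (3*exp(-2*I*pi/5) + 2*exp(-4*I*pi/5) + exp(4*I*pi/5)) + (exp(-4*I*pi/5) + 2*exp(4*I*pi/5) + 3*exp(2*I*pi/5)) + (3*exp(-4*I*pi/5) + exp(-2*I*pi/5) + 2*exp(2*I*pi/5))] = 0/5 = 0
  <chi_rho, chi_3> = (1/5)[1*(6)*conj(1) + 1*(3*exp(-2*I*pi/5) + exp(-4*I*pi/5) + 2*exp(2*I*pi/5))*conj(exp(-4*I*pi/5)) + 1*(3*exp(-4*I*pi/5) + exp(2*I*pi/5) + 2*exp(4*I*pi/5))*conj(exp(2*I*pi/5)) + 1*(2*exp(-4*I*pi/5) + exp(-2*I*pi/5) + 3*exp(4*I*pi/5))*conj(exp(-2*I*pi/5)) + 1*(2*exp(-2*I*pi/5) + exp(4*I*pi/5) + 3*exp(2*I*pi/5))*conj(exp(4*I*pi/5))]
      = (1/5)[(6) + (1 + 2*exp(-4*I*pi/5) + 3*exp(2*I*pi/5)) + (1 + 3*exp(4*I*pi/5) + 2*exp(2*I*pi/5)) + (1 + 2*exp(-2*I*pi/5) + 3*exp(-4*I*pi/5)) + (1 + 3*exp(-2*I*pi/5) + 2*exp(4*I*pi/5))] = 5/5 = 1
  <chi_rho, chi_4> = (1/5)[1*(6)*conj(1) + 1*(3*exp(-2*I*pi/5) + exp(-4*I*pi/5) + 2*exp(2*I*pi/5))*conj(exp(-2*I*pi/5)) + 1*(3*exp(-4*I*pi/5) + exp(2*I*pi/5) + 2*exp(4*I*pi/5))*conj(exp(-4*I*pi/5)) + 1*(2*exp(-4*I*pi/5) + exp(-2*I*pi/5) + 3*exp(4*I*pi/5))*conj(exp(4*I*pi/5)) + 1*(2*exp(-2*I*pi/5) + exp(4*I*pi/5) + 3*exp(2*I*pi/5))*conj(exp(2*I*pi/5))]
      = (1/5)[(6) + (3 + exp(-2*I*pi/5) + 2*exp(4*I*pi/5)) + (3 + 2*exp(-2*I*pi/5) + exp(-4*I*pi/5)) + (3 + exp(4*I*pi/5) + 2*exp(2*I*pi/5)) + (3 + 2*exp(-4*I*pi/5) + exp(2*I*pi/5))] = 15/5 = 3
(Exp terms are combined using exp(i*s)*conj(exp(i*t)) = exp(i*(s-t)), and sums of them are collapsed using the identity that for every m > 1 the m distinct m-th roots of unity sum to 0, e.g. 1 + exp(2*I*pi/3) + exp(-2*I*pi/3) = 0.)
Dimension check: dim(rho) = sum (mult * dim) = 0*1 + 2*1 + 0*1 + 1*1 + 3*1 = 6 = chi_rho(e) = 6.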